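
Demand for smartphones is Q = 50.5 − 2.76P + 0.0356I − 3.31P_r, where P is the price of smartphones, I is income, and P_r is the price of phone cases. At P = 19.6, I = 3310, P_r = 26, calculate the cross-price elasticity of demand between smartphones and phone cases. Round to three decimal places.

-3.054

Q = 50.5 − 2.76(19.6) + 0.0356(3310) − 3.31(26) = 50.5 − 54.096 + 117.836 − 86.06 = 28.18.
∂Q/∂P_r = −3.31, so E_xy = -3.31·(26/28.18) ≈ -3.054.
E_xy < 0: the goods are complements.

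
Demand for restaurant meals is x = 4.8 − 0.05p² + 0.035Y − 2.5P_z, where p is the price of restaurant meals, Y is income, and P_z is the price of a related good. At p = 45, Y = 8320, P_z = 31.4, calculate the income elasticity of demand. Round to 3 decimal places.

First evaluate x: 4.8 − 0.05(45)² + 0.035(8320) − 2.5(31.4) = 4.8 − 101.25 + 291.2 − 78.5 = 116.25.
∂x/∂Y = +0.035, so E_I = 0.035·(8320/116.25) ≈ 2.505.
E_I > 1: normal good (luxury).

2.505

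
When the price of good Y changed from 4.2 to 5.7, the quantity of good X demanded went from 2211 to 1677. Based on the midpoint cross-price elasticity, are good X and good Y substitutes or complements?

complements

%ΔQ_x = (1677 − 2211)/[(2211+1677)/2] = -534/1944 ≈ -0.2747.
%ΔP_y = (5.7 − 4.2)/[(4.2+5.7)/2] ≈ 0.3030.
E_xy = -0.2747/0.3030 ≈ -0.906.
E_xy < 0, so the goods are complements.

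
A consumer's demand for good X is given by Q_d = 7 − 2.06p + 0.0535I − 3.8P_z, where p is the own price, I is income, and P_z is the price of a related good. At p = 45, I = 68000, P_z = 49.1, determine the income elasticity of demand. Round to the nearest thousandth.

1.081

At the given point, Q_d = 7 − 2.06(45) + 0.0535(68000) − 3.8(49.1) = 7 − 92.7 + 3638 − 186.58 = 3365.72.
∂Q_d/∂I = +0.0535, so E_I = 0.0535·(68000/3365.72) ≈ 1.081.
E_I > 1: normal good (luxury).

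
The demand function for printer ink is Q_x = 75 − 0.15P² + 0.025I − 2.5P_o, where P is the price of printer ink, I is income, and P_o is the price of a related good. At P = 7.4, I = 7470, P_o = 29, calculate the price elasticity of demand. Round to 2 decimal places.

First evaluate Q_x: 75 − 0.15(7.4)² + 0.025(7470) − 2.5(29) = 75 − 8.214 + 186.75 − 72.5 = 181.036.
∂Q_x/∂P = −2·0.15·P = -2.22, so E_p = -2.22·(7.4/181.036) ≈ -0.09.
|E_p| < 1: demand is inelastic.

-0.09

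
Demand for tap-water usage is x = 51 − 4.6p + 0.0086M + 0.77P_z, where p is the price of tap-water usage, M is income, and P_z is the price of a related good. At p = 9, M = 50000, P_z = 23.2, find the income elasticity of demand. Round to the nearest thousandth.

x = 51 − 4.6(9) + 0.0086(50000) + 0.77(23.2) = 51 − 41.4 + 430 + 17.864 = 457.464.
∂x/∂M = +0.0086, so E_I = 0.0086·(50000/457.464) ≈ 0.940.
E_I ∈ (0,1): normal good (necessity).

0.940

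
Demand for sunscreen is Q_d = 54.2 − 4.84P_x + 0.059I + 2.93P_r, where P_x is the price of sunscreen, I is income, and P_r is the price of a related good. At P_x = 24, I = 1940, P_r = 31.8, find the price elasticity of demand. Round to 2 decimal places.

First evaluate Q_d: 54.2 − 4.84(24) + 0.059(1940) + 2.93(31.8) = 54.2 − 116.16 + 114.46 + 93.174 = 145.674.
∂Q_d/∂P_x = −4.84, so E_p = (−4.84)·(24/145.674) ≈ -0.80.
|E_p| < 1: demand is inelastic.

-0.80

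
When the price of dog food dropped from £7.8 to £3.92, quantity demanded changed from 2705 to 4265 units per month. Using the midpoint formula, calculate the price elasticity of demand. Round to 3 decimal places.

-0.676

%Δq = (4265 − 2705)/[(2705 + 4265)/2] = 1560/3485 ≈ 0.4476.
%Δp = (3.92 − 7.8)/[(7.8 + 3.92)/2] = -3.88/5.86 ≈ -0.6621.
Arc elasticity E = %Δq/%Δp ≈ 0.4476/-0.6621 ≈ -0.676.
|E| < 1: demand is inelastic over this range.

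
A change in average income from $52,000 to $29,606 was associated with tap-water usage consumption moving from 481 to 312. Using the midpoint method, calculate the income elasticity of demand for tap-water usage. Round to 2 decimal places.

0.78

%ΔQ = (312 − 481)/[(481+312)/2] = -169/396.5 ≈ -0.4262.
%ΔM = (29,606 − 52,000)/[(52,000+29,606)/2] = -22394/40803 ≈ -0.5488.
E_I = %ΔQ/%ΔM ≈ 0.78.
E_I ∈ (0,1): normal good (necessity).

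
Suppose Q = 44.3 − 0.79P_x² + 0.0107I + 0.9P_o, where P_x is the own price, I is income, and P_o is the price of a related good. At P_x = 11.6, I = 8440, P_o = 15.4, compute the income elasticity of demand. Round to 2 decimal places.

2.14

Evaluating quantity at (P_x, I, P_o) gives Q = 44.3 − 0.79(11.6)² + 0.0107(8440) + 0.9(15.4) = 44.3 − 106.3024 + 90.308 + 13.86 = 42.1656.
∂Q/∂I = +0.0107, so E_I = 0.0107·(8440/42.1656) ≈ 2.14.
E_I > 1: normal good (luxury).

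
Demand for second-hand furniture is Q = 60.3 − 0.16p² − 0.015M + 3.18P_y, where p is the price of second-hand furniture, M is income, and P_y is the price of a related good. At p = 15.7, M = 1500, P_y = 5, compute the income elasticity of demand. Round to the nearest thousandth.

First evaluate Q: 60.3 − 0.16(15.7)² − 0.015(1500) + 3.18(5) = 60.3 − 39.4384 − 22.5 + 15.9 = 14.2616.
∂Q/∂M = −0.015, so E_I = -0.015·(1500/14.2616) ≈ -1.578.
E_I < 0: inferior good.

-1.578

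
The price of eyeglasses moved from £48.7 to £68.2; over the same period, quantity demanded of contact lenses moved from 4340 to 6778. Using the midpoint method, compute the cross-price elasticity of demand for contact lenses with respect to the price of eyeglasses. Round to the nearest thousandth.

1.315

%ΔQ_x = (6778 − 4340)/[(4340+6778)/2] = 2438/5559 ≈ 0.4386.
%ΔP_y = (68.2 − 48.7)/[(48.7+68.2)/2] ≈ 0.3336.
E_xy = 0.4386/0.3336 ≈ 1.315.
E_xy > 0, so contact lenses and eyeglasses are substitutes.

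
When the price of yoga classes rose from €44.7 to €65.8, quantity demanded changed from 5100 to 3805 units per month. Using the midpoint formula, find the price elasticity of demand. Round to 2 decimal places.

-0.76

%ΔQ = (3805 − 5100)/[(5100 + 3805)/2] = -1295/4452.5 ≈ -0.2908.
%ΔP = (65.8 − 44.7)/[(44.7 + 65.8)/2] = 21.1/55.25 ≈ 0.3819.
Arc elasticity E = %ΔQ/%ΔP ≈ -0.2908/0.3819 ≈ -0.76.
|E| < 1: demand is inelastic over this range.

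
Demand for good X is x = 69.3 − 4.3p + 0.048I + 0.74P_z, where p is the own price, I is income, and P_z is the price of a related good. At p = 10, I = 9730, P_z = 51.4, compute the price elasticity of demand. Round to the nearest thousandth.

-0.081

Substituting, x = 69.3 − 4.3(10) + 0.048(9730) + 0.74(51.4) = 69.3 − 43 + 467.04 + 38.036 = 531.376.
∂x/∂p = −4.3, so E_p = (−4.3)·(10/531.376) ≈ -0.081.
|E_p| < 1: demand is inelastic.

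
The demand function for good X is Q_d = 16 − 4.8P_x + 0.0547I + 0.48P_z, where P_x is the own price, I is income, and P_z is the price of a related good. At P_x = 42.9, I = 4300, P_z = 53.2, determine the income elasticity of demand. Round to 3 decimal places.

First evaluate Q_d: 16 − 4.8(42.9) + 0.0547(4300) + 0.48(53.2) = 16 − 205.92 + 235.21 + 25.536 = 70.826.
∂Q_d/∂I = +0.0547, so E_I = 0.0547·(4300/70.826) ≈ 3.321.
E_I > 1: normal good (luxury).

3.321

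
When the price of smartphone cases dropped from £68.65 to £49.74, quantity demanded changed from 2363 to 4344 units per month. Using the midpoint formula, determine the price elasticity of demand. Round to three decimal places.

-1.849

%Δq = (4344 − 2363)/[(2363 + 4344)/2] = 1981/3353.5 ≈ 0.5907.
%Δp = (49.74 − 68.65)/[(68.65 + 49.74)/2] = -18.91/59.195 ≈ -0.3195.
Arc elasticity E = %Δq/%Δp ≈ 0.5907/-0.3195 ≈ -1.849.
|E| > 1: demand is elastic over this range.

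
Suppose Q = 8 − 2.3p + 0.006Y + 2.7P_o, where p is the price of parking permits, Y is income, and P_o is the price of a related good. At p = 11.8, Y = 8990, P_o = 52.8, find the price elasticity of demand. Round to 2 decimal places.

Q = 8 − 2.3(11.8) + 0.006(8990) + 2.7(52.8) = 8 − 27.14 + 53.94 + 142.56 = 177.36.
∂Q/∂p = −2.3, so E_p = (−2.3)·(11.8/177.36) ≈ -0.15.
|E_p| < 1: demand is inelastic.

-0.15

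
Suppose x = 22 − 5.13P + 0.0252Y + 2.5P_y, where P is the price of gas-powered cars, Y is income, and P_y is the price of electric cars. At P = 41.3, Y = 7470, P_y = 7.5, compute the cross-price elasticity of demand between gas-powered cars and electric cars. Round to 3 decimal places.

1.095

Substituting, x = 22 − 5.13(41.3) + 0.0252(7470) + 2.5(7.5) = 22 − 211.869 + 188.244 + 18.75 = 17.125.
∂x/∂P_y = +2.5, so E_xy = 2.5·(7.5/17.125) ≈ 1.095.
E_xy > 0: the goods are substitutes.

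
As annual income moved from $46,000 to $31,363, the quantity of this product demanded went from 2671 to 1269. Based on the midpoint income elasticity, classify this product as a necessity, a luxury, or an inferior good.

luxury

%ΔQ = (1269 − 2671)/[(2671+1269)/2] = -1402/1970 ≈ -0.7117.
%ΔY = (31,363 − 46,000)/[(46,000+31,363)/2] = -14637/38681.5 ≈ -0.3784.
E_I = %ΔQ/%ΔY ≈ 1.881.
E_I > 1: normal good (luxury).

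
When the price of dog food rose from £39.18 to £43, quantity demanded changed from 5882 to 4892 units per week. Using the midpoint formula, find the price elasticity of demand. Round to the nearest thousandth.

-1.977

%Δq = (4892 − 5882)/[(5882 + 4892)/2] = -990/5387 ≈ -0.1838.
%ΔP = (43 − 39.18)/[(39.18 + 43)/2] = 3.82/41.09 ≈ 0.0930.
Arc elasticity E = %Δq/%ΔP ≈ -0.1838/0.0930 ≈ -1.977.
|E| > 1: demand is elastic over this range.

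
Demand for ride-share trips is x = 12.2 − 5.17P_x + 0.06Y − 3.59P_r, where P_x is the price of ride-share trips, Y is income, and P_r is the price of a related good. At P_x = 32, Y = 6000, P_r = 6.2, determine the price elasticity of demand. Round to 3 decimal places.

First evaluate x: 12.2 − 5.17(32) + 0.06(6000) − 3.59(6.2) = 12.2 − 165.44 + 360 − 22.258 = 184.502.
∂x/∂P_x = −5.17, so E_p = (−5.17)·(32/184.502) ≈ -0.897.
|E_p| < 1: demand is inelastic.

-0.897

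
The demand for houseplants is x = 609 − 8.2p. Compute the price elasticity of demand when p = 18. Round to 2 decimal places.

At p = 18, x = 461.4.
dx/dp = −8.2.
Point elasticity E = (dx/dp)·(p/x) = -8.2 × 18/461.4 ≈ -0.32.
|E| < 1, so demand is inelastic at this price.

-0.32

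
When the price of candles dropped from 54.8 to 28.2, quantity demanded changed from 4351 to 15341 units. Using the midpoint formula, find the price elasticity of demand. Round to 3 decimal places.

%Δq = (15341 − 4351)/[(4351 + 15341)/2] = 10990/9846 ≈ 1.1162.
%ΔP = (28.2 − 54.8)/[(54.8 + 28.2)/2] = -26.6/41.5 ≈ -0.6410.
Arc elasticity E = %Δq/%ΔP ≈ 1.1162/-0.6410 ≈ -1.741.
|E| > 1: demand is elastic over this range.

-1.741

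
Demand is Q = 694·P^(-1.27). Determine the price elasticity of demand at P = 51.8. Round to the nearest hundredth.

For a Cobb–Douglas (constant-elasticity) form Q = A·P^α·…, the elasticity with respect to P equals the exponent α at every point.
Here the exponent on P is -1.27, so the price elasticity of demand is -1.27.

-1.27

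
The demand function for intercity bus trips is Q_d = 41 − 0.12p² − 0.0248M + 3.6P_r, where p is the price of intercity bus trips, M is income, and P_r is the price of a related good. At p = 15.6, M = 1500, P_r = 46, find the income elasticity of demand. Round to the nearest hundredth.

-0.27

First evaluate Q_d: 41 − 0.12(15.6)² − 0.0248(1500) + 3.6(46) = 41 − 29.2032 − 37.2 + 165.6 = 140.1968.
∂Q_d/∂M = −0.0248, so E_I = -0.0248·(1500/140.1968) ≈ -0.27.
E_I < 0: inferior good.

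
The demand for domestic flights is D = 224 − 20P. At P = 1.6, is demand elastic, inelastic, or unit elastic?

inelastic

At P = 1.6, D = 192.
dD/dP = −20.
Point elasticity E = (dD/dP)·(P/D) = -20 × 1.6/192 ≈ -0.167.
|E| ≈ 0.167 < 1, so demand is inelastic.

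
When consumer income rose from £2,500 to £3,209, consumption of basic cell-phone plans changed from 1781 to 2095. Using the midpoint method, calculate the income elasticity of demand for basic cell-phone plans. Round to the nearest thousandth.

%ΔQ = (2095 − 1781)/[(1781+2095)/2] = 314/1938 ≈ 0.1620.
%ΔY = (3,209 − 2,500)/[(2,500+3,209)/2] = 709/2854.5 ≈ 0.2484.
E_I = %ΔQ/%ΔY ≈ 0.652.
E_I ∈ (0,1): normal good (necessity).

0.652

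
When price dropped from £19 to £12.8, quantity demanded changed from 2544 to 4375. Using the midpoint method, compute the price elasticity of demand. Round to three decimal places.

-1.357

%ΔQ = (4375 − 2544)/[(2544 + 4375)/2] = 1831/3459.5 ≈ 0.5293.
%ΔP = (12.8 − 19)/[(19 + 12.8)/2] = -6.2/15.9 ≈ -0.3899.
Arc elasticity E = %ΔQ/%ΔP ≈ 0.5293/-0.3899 ≈ -1.357.
|E| > 1: demand is elastic over this range.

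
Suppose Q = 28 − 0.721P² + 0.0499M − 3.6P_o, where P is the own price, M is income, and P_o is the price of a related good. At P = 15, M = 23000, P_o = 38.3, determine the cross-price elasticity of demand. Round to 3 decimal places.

-0.157

Substituting, Q = 28 − 0.721(15)² + 0.0499(23000) − 3.6(38.3) = 28 − 162.225 + 1147.7 − 137.88 = 875.595.
∂Q/∂P_o = −3.6, so E_xy = -3.6·(38.3/875.595) ≈ -0.157.
E_xy < 0: the goods are complements.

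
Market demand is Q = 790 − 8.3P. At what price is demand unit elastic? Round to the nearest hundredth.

47.59

For linear demand Q = a − bP, E = −bP/(a − bP). |E| = 1 ⇒ bP = a − bP ⇒ P = a/(2b).
P = 790/(2·8.3) ≈ 47.59.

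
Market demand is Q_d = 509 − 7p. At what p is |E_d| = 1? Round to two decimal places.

For linear demand Q_d = a − bp, E = −bp/(a − bp). |E| = 1 ⇒ bp = a − bp ⇒ p = a/(2b).
p = 509/(2·7) ≈ 36.36.

36.36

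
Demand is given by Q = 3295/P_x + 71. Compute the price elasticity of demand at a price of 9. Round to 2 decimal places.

-0.84

At P_x = 9, Q = 437.1111.
dQ/dP_x = −3295/P_x² = −40.679.
Point elasticity E = (dQ/dP_x)·(P_x/Q) = -40.679 × 9/437.1111 ≈ -0.84.
|E| < 1, so demand is inelastic at this price.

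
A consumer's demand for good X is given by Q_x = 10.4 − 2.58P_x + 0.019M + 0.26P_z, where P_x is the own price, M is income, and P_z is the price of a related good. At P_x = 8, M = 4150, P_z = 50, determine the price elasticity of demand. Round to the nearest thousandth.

At the given point, Q_x = 10.4 − 2.58(8) + 0.019(4150) + 0.26(50) = 10.4 − 20.64 + 78.85 + 13 = 81.61.
∂Q_x/∂P_x = −2.58, so E_p = (−2.58)·(8/81.61) ≈ -0.253.
|E_p| < 1: demand is inelastic.

-0.253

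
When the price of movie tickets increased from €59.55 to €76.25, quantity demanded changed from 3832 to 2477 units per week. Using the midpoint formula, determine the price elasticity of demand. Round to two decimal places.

%ΔQ = (2477 − 3832)/[(3832 + 2477)/2] = -1355/3154.5 ≈ -0.4295.
%ΔP = (76.25 − 59.55)/[(59.55 + 76.25)/2] = 16.7/67.9 ≈ 0.2459.
Arc elasticity E = %ΔQ/%ΔP ≈ -0.4295/0.2459 ≈ -1.75.
|E| > 1: demand is elastic over this range.

-1.75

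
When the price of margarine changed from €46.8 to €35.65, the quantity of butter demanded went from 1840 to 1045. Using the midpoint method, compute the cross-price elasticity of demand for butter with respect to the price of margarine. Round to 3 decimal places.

2.038

%ΔQ_x = (1045 − 1840)/[(1840+1045)/2] = -795/1442.5 ≈ -0.5511.
%ΔP_y = (35.65 − 46.8)/[(46.8+35.65)/2] ≈ -0.2705.
E_xy = -0.5511/-0.2705 ≈ 2.038.
E_xy > 0, so butter and margarine are substitutes.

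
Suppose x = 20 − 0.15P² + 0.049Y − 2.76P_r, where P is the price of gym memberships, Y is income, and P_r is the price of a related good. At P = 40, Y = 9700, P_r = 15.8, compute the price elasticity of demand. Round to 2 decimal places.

Substituting, x = 20 − 0.15(40)² + 0.049(9700) − 2.76(15.8) = 20 − 240 + 475.3 − 43.608 = 211.692.
∂x/∂P = −2·0.15·P = -12, so E_p = -12·(40/211.692) ≈ -2.27.
|E_p| > 1: demand is elastic.

-2.27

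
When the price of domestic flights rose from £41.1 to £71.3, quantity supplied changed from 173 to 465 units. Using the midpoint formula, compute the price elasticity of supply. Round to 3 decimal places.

%ΔQ = (465 − 173)/[(173 + 465)/2] = 292/319 ≈ 0.9154.
%ΔP = (71.3 − 41.1)/[(41.1 + 71.3)/2] = 30.2/56.2 ≈ 0.5374.
Arc elasticity E = %ΔQ/%ΔP ≈ 0.9154/0.5374 ≈ 1.703.
|E| > 1: supply is elastic over this range.

1.703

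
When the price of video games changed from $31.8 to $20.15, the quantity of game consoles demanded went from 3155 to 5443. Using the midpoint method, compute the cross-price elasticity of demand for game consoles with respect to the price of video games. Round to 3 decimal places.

%ΔQ_x = (5443 − 3155)/[(3155+5443)/2] = 2288/4299 ≈ 0.5322.
%ΔP_y = (20.15 − 31.8)/[(31.8+20.15)/2] ≈ -0.4485.
E_xy = 0.5322/-0.4485 ≈ -1.187.
E_xy < 0, so game consoles and video games are complements.

-1.187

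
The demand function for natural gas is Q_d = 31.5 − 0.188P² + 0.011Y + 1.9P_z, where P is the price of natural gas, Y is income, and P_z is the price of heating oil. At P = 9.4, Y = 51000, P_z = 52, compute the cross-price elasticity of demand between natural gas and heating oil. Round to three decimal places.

Substituting, Q_d = 31.5 − 0.188(9.4)² + 0.011(51000) + 1.9(52) = 31.5 − 16.6117 + 561 + 98.8 = 674.6883.
∂Q_d/∂P_z = +1.9, so E_xy = 1.9·(52/674.6883) ≈ 0.146.
E_xy > 0: the goods are substitutes.

0.146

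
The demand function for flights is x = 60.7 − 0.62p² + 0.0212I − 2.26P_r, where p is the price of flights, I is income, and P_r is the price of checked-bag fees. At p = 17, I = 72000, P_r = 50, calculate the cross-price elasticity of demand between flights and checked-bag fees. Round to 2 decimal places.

-0.09

Evaluating quantity at (p, I, P_r) gives x = 60.7 − 0.62(17)² + 0.0212(72000) − 2.26(50) = 60.7 − 179.18 + 1526.4 − 113 = 1294.92.
∂x/∂P_r = −2.26, so E_xy = -2.26·(50/1294.92) ≈ -0.09.
E_xy < 0: the goods are complements.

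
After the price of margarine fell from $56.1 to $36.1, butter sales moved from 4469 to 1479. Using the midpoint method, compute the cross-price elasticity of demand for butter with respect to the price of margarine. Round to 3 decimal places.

%ΔQ_x = (1479 − 4469)/[(4469+1479)/2] = -2990/2974 ≈ -1.0054.
%ΔP_y = (36.1 − 56.1)/[(56.1+36.1)/2] ≈ -0.4338.
E_xy = -1.0054/-0.4338 ≈ 2.317.
E_xy > 0, so butter and margarine are substitutes.

2.317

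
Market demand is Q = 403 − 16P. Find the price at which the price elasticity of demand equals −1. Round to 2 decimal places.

For linear demand Q = a − bP, E = −bP/(a − bP). |E| = 1 ⇒ bP = a − bP ⇒ P = a/(2b).
P = 403/(2·16) ≈ 12.59.

12.59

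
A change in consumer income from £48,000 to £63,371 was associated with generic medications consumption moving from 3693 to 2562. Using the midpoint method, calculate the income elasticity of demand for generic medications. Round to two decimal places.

%ΔQ = (2562 − 3693)/[(3693+2562)/2] = -1131/3127.5 ≈ -0.3616.
%ΔY = (63,371 − 48,000)/[(48,000+63,371)/2] = 15371/55685.5 ≈ 0.2760.
E_I = %ΔQ/%ΔY ≈ -1.31.
E_I < 0: inferior good.

-1.31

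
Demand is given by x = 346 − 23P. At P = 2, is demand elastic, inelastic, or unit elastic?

inelastic

At P = 2, x = 300.
dx/dP = −23.
Point elasticity E = (dx/dP)·(P/x) = -23 × 2/300 ≈ -0.153.
|E| ≈ 0.153 < 1, so demand is inelastic.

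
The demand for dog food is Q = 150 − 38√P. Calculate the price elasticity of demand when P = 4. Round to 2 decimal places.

At P = 4, Q = 74.
dQ/dP = −38/(2√P) = −38/(2·2).
Point elasticity E = (dQ/dP)·(P/Q) = -9.5 × 4/74 ≈ -0.51.
|E| < 1, so demand is inelastic at this price.

-0.51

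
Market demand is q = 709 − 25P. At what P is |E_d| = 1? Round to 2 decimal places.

14.18

For linear demand q = a − bP, E = −bP/(a − bP). |E| = 1 ⇒ bP = a − bP ⇒ P = a/(2b).
P = 709/(2·25) = 14.18.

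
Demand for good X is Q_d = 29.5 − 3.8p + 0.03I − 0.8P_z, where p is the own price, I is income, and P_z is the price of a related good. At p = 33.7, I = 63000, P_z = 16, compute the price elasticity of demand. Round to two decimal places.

At the given point, Q_d = 29.5 − 3.8(33.7) + 0.03(63000) − 0.8(16) = 29.5 − 128.06 + 1890 − 12.8 = 1778.64.
∂Q_d/∂p = −3.8, so E_p = (−3.8)·(33.7/1778.64) ≈ -0.07.
|E_p| < 1: demand is inelastic.

-0.07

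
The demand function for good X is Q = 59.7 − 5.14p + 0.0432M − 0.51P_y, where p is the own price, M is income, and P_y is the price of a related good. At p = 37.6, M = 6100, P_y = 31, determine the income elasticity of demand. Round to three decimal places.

2.309

First evaluate Q: 59.7 − 5.14(37.6) + 0.0432(6100) − 0.51(31) = 59.7 − 193.264 + 263.52 − 15.81 = 114.146.
∂Q/∂M = +0.0432, so E_I = 0.0432·(6100/114.146) ≈ 2.309.
E_I > 1: normal good (luxury).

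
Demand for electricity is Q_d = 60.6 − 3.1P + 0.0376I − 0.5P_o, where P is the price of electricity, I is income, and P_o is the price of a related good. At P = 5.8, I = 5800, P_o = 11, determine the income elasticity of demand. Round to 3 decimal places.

Q_d = 60.6 − 3.1(5.8) + 0.0376(5800) − 0.5(11) = 60.6 − 17.98 + 218.08 − 5.5 = 255.2.
∂Q_d/∂I = +0.0376, so E_I = 0.0376·(5800/255.2) ≈ 0.855.
E_I ∈ (0,1): normal good (necessity).

0.855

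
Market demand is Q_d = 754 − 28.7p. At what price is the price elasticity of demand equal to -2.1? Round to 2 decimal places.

Set −bp/(a − bp) = −2.1 ⇒ bp = 2.1(a − bp) ⇒ bp(1+2.1) = 2.1·a.
p = 2.1·754/(28.7·3.1) ≈ 17.80.

17.80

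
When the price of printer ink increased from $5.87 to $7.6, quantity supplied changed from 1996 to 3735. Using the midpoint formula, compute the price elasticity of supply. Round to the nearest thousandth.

%Δq = (3735 − 1996)/[(1996 + 3735)/2] = 1739/2865.5 ≈ 0.6069.
%Δp = (7.6 − 5.87)/[(5.87 + 7.6)/2] = 1.73/6.735 ≈ 0.2569.
Arc elasticity E = %Δq/%Δp ≈ 0.6069/0.2569 ≈ 2.363.
|E| > 1: supply is elastic over this range.

2.363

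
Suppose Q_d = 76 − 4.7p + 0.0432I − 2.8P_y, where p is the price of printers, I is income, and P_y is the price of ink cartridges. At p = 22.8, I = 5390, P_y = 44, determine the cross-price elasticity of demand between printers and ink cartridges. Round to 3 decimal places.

-1.570

At the given point, Q_d = 76 − 4.7(22.8) + 0.0432(5390) − 2.8(44) = 76 − 107.16 + 232.848 − 123.2 = 78.488.
∂Q_d/∂P_y = −2.8, so E_xy = -2.8·(44/78.488) ≈ -1.570.
E_xy < 0: the goods are complements.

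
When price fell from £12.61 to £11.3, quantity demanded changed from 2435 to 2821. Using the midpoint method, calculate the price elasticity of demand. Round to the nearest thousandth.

-1.340

%ΔQ = (2821 − 2435)/[(2435 + 2821)/2] = 386/2628 ≈ 0.1469.
%Δp = (11.3 − 12.61)/[(12.61 + 11.3)/2] = -1.31/11.955 ≈ -0.1096.
Arc elasticity E = %ΔQ/%Δp ≈ 0.1469/-0.1096 ≈ -1.340.
|E| > 1: demand is elastic over this range.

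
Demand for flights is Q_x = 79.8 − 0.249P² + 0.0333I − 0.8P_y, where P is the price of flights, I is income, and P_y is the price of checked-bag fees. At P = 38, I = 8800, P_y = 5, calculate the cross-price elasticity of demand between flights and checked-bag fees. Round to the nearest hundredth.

Q_x = 79.8 − 0.249(38)² + 0.0333(8800) − 0.8(5) = 79.8 − 359.556 + 293.04 − 4 = 9.284.
∂Q_x/∂P_y = −0.8, so E_xy = -0.8·(5/9.284) ≈ -0.43.
E_xy < 0: the goods are complements.

-0.43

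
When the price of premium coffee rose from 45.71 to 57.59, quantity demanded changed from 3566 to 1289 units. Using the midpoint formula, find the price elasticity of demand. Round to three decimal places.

-4.078

%Δq = (1289 − 3566)/[(3566 + 1289)/2] = -2277/2427.5 ≈ -0.9380.
%ΔP = (57.59 − 45.71)/[(45.71 + 57.59)/2] = 11.88/51.65 ≈ 0.2300.
Arc elasticity E = %Δq/%ΔP ≈ -0.9380/0.2300 ≈ -4.078.
|E| > 1: demand is elastic over this range.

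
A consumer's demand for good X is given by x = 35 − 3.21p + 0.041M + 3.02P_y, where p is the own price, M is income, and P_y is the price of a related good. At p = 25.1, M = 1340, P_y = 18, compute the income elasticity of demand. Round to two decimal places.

0.86

Evaluating quantity at (p, M, P_y) gives x = 35 − 3.21(25.1) + 0.041(1340) + 3.02(18) = 35 − 80.571 + 54.94 + 54.36 = 63.729.
∂x/∂M = +0.041, so E_I = 0.041·(1340/63.729) ≈ 0.86.
E_I ∈ (0,1): normal good (necessity).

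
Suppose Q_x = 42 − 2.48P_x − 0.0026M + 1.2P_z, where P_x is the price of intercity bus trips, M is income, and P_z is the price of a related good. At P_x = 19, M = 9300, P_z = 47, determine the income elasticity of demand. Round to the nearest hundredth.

-0.89

Substituting, Q_x = 42 − 2.48(19) − 0.0026(9300) + 1.2(47) = 42 − 47.12 − 24.18 + 56.4 = 27.1.
∂Q_x/∂M = −0.0026, so E_I = -0.0026·(9300/27.1) ≈ -0.89.
E_I < 0: inferior good.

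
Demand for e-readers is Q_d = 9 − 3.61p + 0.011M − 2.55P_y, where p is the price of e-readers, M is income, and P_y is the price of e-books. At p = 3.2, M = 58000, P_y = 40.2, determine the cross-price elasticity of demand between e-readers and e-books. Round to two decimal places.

-0.19

At the given point, Q_d = 9 − 3.61(3.2) + 0.011(58000) − 2.55(40.2) = 9 − 11.552 + 638 − 102.51 = 532.938.
∂Q_d/∂P_y = −2.55, so E_xy = -2.55·(40.2/532.938) ≈ -0.19.
E_xy < 0: the goods are complements.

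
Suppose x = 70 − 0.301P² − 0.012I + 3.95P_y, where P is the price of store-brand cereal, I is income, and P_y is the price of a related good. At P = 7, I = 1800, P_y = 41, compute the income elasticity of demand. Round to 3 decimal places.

-0.110

Evaluating quantity at (P, I, P_y) gives x = 70 − 0.301(7)² − 0.012(1800) + 3.95(41) = 70 − 14.749 − 21.6 + 161.95 = 195.601.
∂x/∂I = −0.012, so E_I = -0.012·(1800/195.601) ≈ -0.110.
E_I < 0: inferior good.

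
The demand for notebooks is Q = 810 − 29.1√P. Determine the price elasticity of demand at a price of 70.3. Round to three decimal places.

-0.216

At P = 70.3, Q = 566.0108.
dQ/dP = −29.1/(2√P) = −29.1/(2·8.3845).
Point elasticity E = (dQ/dP)·(P/Q) = -1.7353 × 70.3/566.0108 ≈ -0.216.
|E| < 1, so demand is inelastic at this price.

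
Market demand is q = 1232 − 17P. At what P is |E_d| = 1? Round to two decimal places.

For linear demand q = a − bP, E = −bP/(a − bP). |E| = 1 ⇒ bP = a − bP ⇒ P = a/(2b).
P = 1232/(2·17) ≈ 36.24.

36.24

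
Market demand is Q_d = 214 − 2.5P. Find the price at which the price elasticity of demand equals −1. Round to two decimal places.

For linear demand Q_d = a − bP, E = −bP/(a − bP). |E| = 1 ⇒ bP = a − bP ⇒ P = a/(2b).
P = 214/(2·2.5) = 42.80.

42.80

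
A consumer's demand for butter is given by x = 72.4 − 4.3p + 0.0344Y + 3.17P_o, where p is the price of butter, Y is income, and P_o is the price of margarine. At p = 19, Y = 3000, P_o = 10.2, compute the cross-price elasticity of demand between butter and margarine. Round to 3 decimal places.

Evaluating quantity at (p, Y, P_o) gives x = 72.4 − 4.3(19) + 0.0344(3000) + 3.17(10.2) = 72.4 − 81.7 + 103.2 + 32.334 = 126.234.
∂x/∂P_o = +3.17, so E_xy = 3.17·(10.2/126.234) ≈ 0.256.
E_xy > 0: the goods are substitutes.

0.256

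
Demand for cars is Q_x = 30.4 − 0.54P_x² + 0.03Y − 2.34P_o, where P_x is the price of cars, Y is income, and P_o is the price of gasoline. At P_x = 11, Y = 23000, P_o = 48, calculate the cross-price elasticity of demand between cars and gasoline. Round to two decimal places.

Evaluating quantity at (P_x, Y, P_o) gives Q_x = 30.4 − 0.54(11)² + 0.03(23000) − 2.34(48) = 30.4 − 65.34 + 690 − 112.32 = 542.74.
∂Q_x/∂P_o = −2.34, so E_xy = -2.34·(48/542.74) ≈ -0.21.
E_xy < 0: the goods are complements.

-0.21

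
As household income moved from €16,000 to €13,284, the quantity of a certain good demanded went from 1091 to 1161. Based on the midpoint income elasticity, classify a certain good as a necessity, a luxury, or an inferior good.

%ΔQ = (1161 − 1091)/[(1091+1161)/2] = 70/1126 ≈ 0.0622.
%ΔM = (13,284 − 16,000)/[(16,000+13,284)/2] = -2716/14642 ≈ -0.1855.
E_I = %ΔQ/%ΔM ≈ -0.335.
E_I < 0: inferior good.

inferior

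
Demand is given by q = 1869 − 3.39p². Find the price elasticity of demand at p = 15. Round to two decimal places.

-1.38

At p = 15, q = 1106.25.
dq/dp = −2·3.39·p = −101.7.
Point elasticity E = (dq/dp)·(p/q) = -101.7 × 15/1106.25 ≈ -1.38.
|E| > 1, so demand is elastic at this price.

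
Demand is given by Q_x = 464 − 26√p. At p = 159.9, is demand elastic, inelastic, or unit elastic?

At p = 159.9, Q_x = 135.2259.
dQ_x/dp = −26/(2√p) = −26/(2·12.6452).
Point elasticity E = (dQ_x/dp)·(p/Q_x) = -1.0281 × 159.9/135.2259 ≈ -1.216.
|E| ≈ 1.216 > 1, so demand is elastic.

elastic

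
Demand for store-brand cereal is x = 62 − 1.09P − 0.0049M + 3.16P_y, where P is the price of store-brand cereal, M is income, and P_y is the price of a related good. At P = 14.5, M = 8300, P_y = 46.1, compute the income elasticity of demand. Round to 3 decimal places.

At the given point, x = 62 − 1.09(14.5) − 0.0049(8300) + 3.16(46.1) = 62 − 15.805 − 40.67 + 145.676 = 151.201.
∂x/∂M = −0.0049, so E_I = -0.0049·(8300/151.201) ≈ -0.269.
E_I < 0: inferior good.

-0.269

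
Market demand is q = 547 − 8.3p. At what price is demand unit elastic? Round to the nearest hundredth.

32.95

For linear demand q = a − bp, E = −bp/(a − bp). |E| = 1 ⇒ bp = a − bp ⇒ p = a/(2b).
p = 547/(2·8.3) ≈ 32.95.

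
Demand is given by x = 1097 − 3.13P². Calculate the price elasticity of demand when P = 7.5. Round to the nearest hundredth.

-0.38

At P = 7.5, x = 920.9375.
dx/dP = −2·3.13·P = −46.95.
Point elasticity E = (dx/dP)·(P/x) = -46.95 × 7.5/920.9375 ≈ -0.38.
|E| < 1, so demand is inelastic at this price.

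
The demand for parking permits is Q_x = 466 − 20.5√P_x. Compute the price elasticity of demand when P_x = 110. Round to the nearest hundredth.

At P_x = 110, Q_x = 250.9942.
dQ_x/dP_x = −20.5/(2√P_x) = −20.5/(2·10.4881).
Point elasticity E = (dQ_x/dP_x)·(P_x/Q_x) = -0.9773 × 110/250.9942 ≈ -0.43.
|E| < 1, so demand is inelastic at this price.

-0.43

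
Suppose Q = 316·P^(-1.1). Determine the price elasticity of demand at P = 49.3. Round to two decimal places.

-1.10

For a Cobb–Douglas (constant-elasticity) form Q = A·P^α·…, the elasticity with respect to P equals the exponent α at every point.
Here the exponent on P is -1.1, so the price elasticity of demand is -1.10.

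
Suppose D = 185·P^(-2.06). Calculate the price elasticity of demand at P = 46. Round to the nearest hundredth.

-2.06

For a Cobb–Douglas (constant-elasticity) form D = A·P^α·…, the elasticity with respect to P equals the exponent α at every point.
Here the exponent on P is -2.06, so the price elasticity of demand is -2.06.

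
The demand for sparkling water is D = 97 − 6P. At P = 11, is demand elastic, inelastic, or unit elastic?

At P = 11, D = 31.
dD/dP = −6.
Point elasticity E = (dD/dP)·(P/D) = -6 × 11/31 ≈ -2.129.
|E| ≈ 2.129 > 1, so demand is elastic.

elastic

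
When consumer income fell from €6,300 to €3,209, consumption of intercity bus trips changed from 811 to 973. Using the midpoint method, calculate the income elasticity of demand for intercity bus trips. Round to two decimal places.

%ΔQ = (973 − 811)/[(811+973)/2] = 162/892 ≈ 0.1816.
%ΔM = (3,209 − 6,300)/[(6,300+3,209)/2] = -3091/4754.5 ≈ -0.6501.
E_I = %ΔQ/%ΔM ≈ -0.28.
E_I < 0: inferior good.

-0.28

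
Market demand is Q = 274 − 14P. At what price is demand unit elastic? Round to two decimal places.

For linear demand Q = a − bP, E = −bP/(a − bP). |E| = 1 ⇒ bP = a − bP ⇒ P = a/(2b).
P = 274/(2·14) ≈ 9.79.

9.79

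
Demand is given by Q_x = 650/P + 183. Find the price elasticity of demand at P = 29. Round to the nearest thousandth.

-0.109

At P = 29, Q_x = 205.4138.
dQ_x/dP = −650/P² = −0.7729.
Point elasticity E = (dQ_x/dP)·(P/Q_x) = -0.7729 × 29/205.4138 ≈ -0.109.
|E| < 1, so demand is inelastic at this price.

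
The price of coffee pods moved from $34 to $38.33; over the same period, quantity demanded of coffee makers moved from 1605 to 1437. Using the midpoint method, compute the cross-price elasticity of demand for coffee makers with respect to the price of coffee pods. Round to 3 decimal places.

%ΔQ_x = (1437 − 1605)/[(1605+1437)/2] = -168/1521 ≈ -0.1105.
%ΔP_y = (38.33 − 34)/[(34+38.33)/2] ≈ 0.1197.
E_xy = -0.1105/0.1197 ≈ -0.923.
E_xy < 0, so coffee makers and coffee pods are complements.

-0.923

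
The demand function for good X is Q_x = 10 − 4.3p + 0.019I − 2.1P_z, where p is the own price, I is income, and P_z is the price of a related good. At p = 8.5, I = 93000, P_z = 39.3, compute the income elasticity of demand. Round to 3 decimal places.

Evaluating quantity at (p, I, P_z) gives Q_x = 10 − 4.3(8.5) + 0.019(93000) − 2.1(39.3) = 10 − 36.55 + 1767 − 82.53 = 1657.92.
∂Q_x/∂I = +0.019, so E_I = 0.019·(93000/1657.92) ≈ 1.066.
E_I > 1: normal good (luxury).

1.066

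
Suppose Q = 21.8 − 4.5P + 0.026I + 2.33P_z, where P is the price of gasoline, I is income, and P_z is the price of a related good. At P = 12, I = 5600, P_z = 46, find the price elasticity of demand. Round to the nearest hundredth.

-0.24

Substituting, Q = 21.8 − 4.5(12) + 0.026(5600) + 2.33(46) = 21.8 − 54 + 145.6 + 107.18 = 220.58.
∂Q/∂P = −4.5, so E_p = (−4.5)·(12/220.58) ≈ -0.24.
|E_p| < 1: demand is inelastic.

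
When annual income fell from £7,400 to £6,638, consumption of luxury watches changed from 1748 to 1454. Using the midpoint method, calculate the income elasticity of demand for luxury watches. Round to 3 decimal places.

1.692

%ΔQ = (1454 − 1748)/[(1748+1454)/2] = -294/1601 ≈ -0.1836.
%ΔM = (6,638 − 7,400)/[(7,400+6,638)/2] = -762/7019 ≈ -0.1086.
E_I = %ΔQ/%ΔM ≈ 1.692.
E_I > 1: normal good (luxury).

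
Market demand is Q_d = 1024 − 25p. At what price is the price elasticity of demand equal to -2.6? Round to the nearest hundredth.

29.58

Set −bp/(a − bp) = −2.6 ⇒ bp = 2.6(a − bp) ⇒ bp(1+2.6) = 2.6·a.
p = 2.6·1024/(25·3.6) ≈ 29.58.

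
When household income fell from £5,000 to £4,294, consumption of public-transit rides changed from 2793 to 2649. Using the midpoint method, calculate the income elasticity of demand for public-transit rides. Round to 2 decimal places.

%ΔQ = (2649 − 2793)/[(2793+2649)/2] = -144/2721 ≈ -0.0529.
%ΔM = (4,294 − 5,000)/[(5,000+4,294)/2] = -706/4647 ≈ -0.1519.
E_I = %ΔQ/%ΔM ≈ 0.35.
E_I ∈ (0,1): normal good (necessity).

0.35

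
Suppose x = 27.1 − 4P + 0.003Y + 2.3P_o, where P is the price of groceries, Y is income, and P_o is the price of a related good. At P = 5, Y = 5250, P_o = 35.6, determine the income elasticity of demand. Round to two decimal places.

0.15

Evaluating quantity at (P, Y, P_o) gives x = 27.1 − 4(5) + 0.003(5250) + 2.3(35.6) = 27.1 − 20 + 15.75 + 81.88 = 104.73.
∂x/∂Y = +0.003, so E_I = 0.003·(5250/104.73) ≈ 0.15.
E_I ∈ (0,1): normal good (necessity).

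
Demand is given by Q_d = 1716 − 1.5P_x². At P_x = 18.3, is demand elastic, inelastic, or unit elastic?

At P_x = 18.3, Q_d = 1213.665.
dQ_d/dP_x = −2·1.5·P_x = −54.9.
Point elasticity E = (dQ_d/dP_x)·(P_x/Q_d) = -54.9 × 18.3/1213.665 ≈ -0.828.
|E| ≈ 0.828 < 1, so demand is inelastic.

inelastic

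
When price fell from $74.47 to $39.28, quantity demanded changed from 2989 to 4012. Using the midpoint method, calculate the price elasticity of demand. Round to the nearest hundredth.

%Δq = (4012 − 2989)/[(2989 + 4012)/2] = 1023/3500.5 ≈ 0.2922.
%ΔP = (39.28 − 74.47)/[(74.47 + 39.28)/2] = -35.19/56.875 ≈ -0.6187.
Arc elasticity E = %Δq/%ΔP ≈ 0.2922/-0.6187 ≈ -0.47.
|E| < 1: demand is inelastic over this range.

-0.47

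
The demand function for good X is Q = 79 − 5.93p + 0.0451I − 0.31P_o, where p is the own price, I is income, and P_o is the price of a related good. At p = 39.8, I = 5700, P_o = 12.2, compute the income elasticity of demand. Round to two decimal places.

Q = 79 − 5.93(39.8) + 0.0451(5700) − 0.31(12.2) = 79 − 236.014 + 257.07 − 3.782 = 96.274.
∂Q/∂I = +0.0451, so E_I = 0.0451·(5700/96.274) ≈ 2.67.
E_I > 1: normal good (luxury).

2.67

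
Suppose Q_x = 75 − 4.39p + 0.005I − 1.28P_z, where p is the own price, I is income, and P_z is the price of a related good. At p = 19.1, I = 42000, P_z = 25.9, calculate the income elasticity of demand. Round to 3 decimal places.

At the given point, Q_x = 75 − 4.39(19.1) + 0.005(42000) − 1.28(25.9) = 75 − 83.849 + 210 − 33.152 = 167.999.
∂Q_x/∂I = +0.005, so E_I = 0.005·(42000/167.999) ≈ 1.250.
E_I > 1: normal good (luxury).

1.250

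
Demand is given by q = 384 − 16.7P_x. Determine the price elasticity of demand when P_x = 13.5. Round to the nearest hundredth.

-1.42

At P_x = 13.5, q = 158.55.
dq/dP_x = −16.7.
Point elasticity E = (dq/dP_x)·(P_x/q) = -16.7 × 13.5/158.55 ≈ -1.42.
|E| > 1, so demand is elastic at this price.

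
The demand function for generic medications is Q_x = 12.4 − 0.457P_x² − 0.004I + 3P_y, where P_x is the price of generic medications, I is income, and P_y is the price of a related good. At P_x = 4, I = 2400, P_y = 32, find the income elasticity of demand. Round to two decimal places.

-0.10

Q_x = 12.4 − 0.457(4)² − 0.004(2400) + 3(32) = 12.4 − 7.312 − 9.6 + 96 = 91.488.
∂Q_x/∂I = −0.004, so E_I = -0.004·(2400/91.488) ≈ -0.10.
E_I < 0: inferior good.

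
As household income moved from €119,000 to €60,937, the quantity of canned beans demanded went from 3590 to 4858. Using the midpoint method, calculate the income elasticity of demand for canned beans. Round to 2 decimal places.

-0.47

%ΔQ = (4858 − 3590)/[(3590+4858)/2] = 1268/4224 ≈ 0.3002.
%ΔY = (60,937 − 119,000)/[(119,000+60,937)/2] = -58063/89968.5 ≈ -0.6454.
E_I = %ΔQ/%ΔY ≈ -0.47.
E_I < 0: inferior good.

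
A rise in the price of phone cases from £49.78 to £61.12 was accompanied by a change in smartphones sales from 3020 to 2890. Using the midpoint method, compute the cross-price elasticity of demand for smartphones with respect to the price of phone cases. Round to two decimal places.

-0.22

%ΔQ_x = (2890 − 3020)/[(3020+2890)/2] = -130/2955 ≈ -0.0440.
%ΔP_y = (61.12 − 49.78)/[(49.78+61.12)/2] ≈ 0.2045.
E_xy = -0.0440/0.2045 ≈ -0.22.
E_xy < 0, so smartphones and phone cases are complements.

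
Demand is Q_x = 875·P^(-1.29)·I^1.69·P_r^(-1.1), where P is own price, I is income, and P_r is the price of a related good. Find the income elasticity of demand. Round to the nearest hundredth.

1.69

For a Cobb–Douglas (constant-elasticity) form Q_x = A·I^α·…, the elasticity with respect to I equals the exponent α at every point.
Here the exponent on I is 1.69, so the income elasticity of demand is 1.69.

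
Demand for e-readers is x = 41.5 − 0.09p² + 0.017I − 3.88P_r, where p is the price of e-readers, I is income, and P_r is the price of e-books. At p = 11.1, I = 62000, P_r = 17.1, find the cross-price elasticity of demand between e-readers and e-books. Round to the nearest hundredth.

-0.07

x = 41.5 − 0.09(11.1)² + 0.017(62000) − 3.88(17.1) = 41.5 − 11.0889 + 1054 − 66.348 = 1018.0631.
∂x/∂P_r = −3.88, so E_xy = -3.88·(17.1/1018.0631) ≈ -0.07.
E_xy < 0: the goods are complements.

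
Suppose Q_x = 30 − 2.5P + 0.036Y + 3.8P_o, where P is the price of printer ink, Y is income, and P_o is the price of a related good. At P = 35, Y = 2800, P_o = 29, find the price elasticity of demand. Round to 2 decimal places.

First evaluate Q_x: 30 − 2.5(35) + 0.036(2800) + 3.8(29) = 30 − 87.5 + 100.8 + 110.2 = 153.5.
∂Q_x/∂P = −2.5, so E_p = (−2.5)·(35/153.5) ≈ -0.57.
|E_p| < 1: demand is inelastic.

-0.57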